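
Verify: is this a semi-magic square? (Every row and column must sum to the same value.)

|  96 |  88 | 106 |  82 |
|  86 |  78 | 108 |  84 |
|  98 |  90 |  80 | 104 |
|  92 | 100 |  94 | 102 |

No — row 2 sums to 356 but row 4 sums to 388.

Row 1: 96 + 88 + 106 + 82 = 372.
Row 2: 86 + 78 + 108 + 84 = 356.
Row 3: 98 + 90 + 80 + 104 = 372.
Row 4: 92 + 100 + 94 + 102 = 388.
Column 1: 96 + 86 + 98 + 92 = 372.
Column 2: 88 + 78 + 90 + 100 = 356.
Column 3: 106 + 108 + 80 + 94 = 388.
Column 4: 82 + 84 + 104 + 102 = 372.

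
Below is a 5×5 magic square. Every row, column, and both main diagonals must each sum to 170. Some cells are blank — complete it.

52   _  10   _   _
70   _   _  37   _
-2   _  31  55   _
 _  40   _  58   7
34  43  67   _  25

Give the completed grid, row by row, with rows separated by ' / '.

52 61 10 19 28 / 70 4 13 37 46 / -2 22 31 55 64 / 16 40 49 58 7 / 34 43 67 1 25

Row 5 must total 170; the given cells sum to 169, so (5,4) = 1.
Column 1: 52 + 70 + (-2) + 34 + ? = 170, so (4,1) = 16.
Using column 4: 37 + 55 + 58 + 1 + ? → (1,4) = 170 − 151 = 19.
Main diagonal: 52 + 31 + 58 + 25 + ? = 170, so (2,2) = 4.
The remaining cell in anti-diagonal is (1,5) = 170 − 142 = 28.
Row 1 needs 170; the known cells sum to 109, so (1,2) = 61.
From row 4, 170 − (16 + 40 + 58 + 7) gives (4,3) = 49.
The remaining cell in column 2 is (3,2) = 170 − 148 = 22.
The remaining cell in column 3 is (2,3) = 170 − 157 = 13.
Row 2 must total 170; the given cells sum to 124, so (2,5) = 46.
From row 3, 170 − (-2 + 22 + 31 + 55) gives (3,5) = 64.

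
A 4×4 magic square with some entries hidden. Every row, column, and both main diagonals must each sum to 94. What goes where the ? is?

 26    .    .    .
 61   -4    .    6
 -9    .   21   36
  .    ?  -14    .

41

From row 2, 94 − (61 + (-4) + 6) gives (2,3) = 31.
The remaining cell in row 3 is (3,2) = 94 − 48 = 46.
The remaining cell in column 1 is (4,1) = 94 − 78 = 16.
From column 3, 94 − (31 + 21 + (-14)) gives (1,3) = 56.
Main diagonal: 26 + (-4) + 21 + ? = 94, so (4,4) = 51.
Using anti-diagonal: 31 + 46 + 16 + ? → (1,4) = 94 − 93 = 1.
Row 1 needs 94; the known cells sum to 83, so (1,2) = 11.
Row 4 must total 94; the given cells sum to 53, so (4,2) = 41.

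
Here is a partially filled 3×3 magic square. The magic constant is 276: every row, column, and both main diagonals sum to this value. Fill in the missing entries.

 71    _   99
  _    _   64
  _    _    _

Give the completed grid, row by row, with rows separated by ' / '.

71 106 99 / 120 92 64 / 85 78 113

The remaining cell in row 1 is (1,2) = 276 − 170 = 106.
The remaining cell in column 3 is (3,3) = 276 − 163 = 113.
Using main diagonal: 71 + 113 + ? → (2,2) = 276 − 184 = 92.
The remaining cell in anti-diagonal is (3,1) = 276 − 191 = 85.
From row 2, 276 − (92 + 64) gives (2,1) = 120.
Row 3 must total 276; the given cells sum to 198, so (3,2) = 78.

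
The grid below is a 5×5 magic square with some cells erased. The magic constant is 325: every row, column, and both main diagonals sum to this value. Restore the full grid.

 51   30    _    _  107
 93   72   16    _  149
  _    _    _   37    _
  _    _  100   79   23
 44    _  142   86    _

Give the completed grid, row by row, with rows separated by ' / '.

51 30 9 128 107 / 93 72 16 -5 149 / 135 114 58 37 -19 / 2 121 100 79 23 / 44 -12 142 86 65

Row 2 must total 325; the given cells sum to 330, so (2,4) = -5.
From column 4, 325 − (-5 + 37 + 79 + 86) gives (1,4) = 128.
Using row 1: 51 + 30 + 128 + 107 + ? → (1,3) = 325 − 316 = 9.
Column 3: 9 + 16 + 100 + 142 + ? = 325, so (3,3) = 58.
Using main diagonal: 51 + 72 + 58 + 79 + ? → (5,5) = 325 − 260 = 65.
Anti-diagonal needs 325; the known cells sum to 204, so (4,2) = 121.
Row 4 needs 325; the known cells sum to 323, so (4,1) = 2.
From row 5, 325 − (44 + 142 + 86 + 65) gives (5,2) = -12.
Column 1 must total 325; the given cells sum to 190, so (3,1) = 135.
Using column 2: 30 + 72 + 121 + (-12) + ? → (3,2) = 325 − 211 = 114.
Column 5 must total 325; the given cells sum to 344, so (3,5) = -19.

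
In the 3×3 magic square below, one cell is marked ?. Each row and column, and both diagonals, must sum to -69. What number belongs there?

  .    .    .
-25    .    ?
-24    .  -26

-21

Row 3 needs -69; the known cells sum to -50, so (3,2) = -19.
Column 1 needs -69; the known cells sum to -49, so (1,1) = -20.
From main diagonal, -69 − (-20 + (-26)) gives (2,2) = -23.
Anti-diagonal needs -69; the known cells sum to -47, so (1,3) = -22.
The remaining cell in row 1 is (1,2) = -69 − (-42) = -27.
From row 2, -69 − (-25 + (-23)) gives (2,3) = -21.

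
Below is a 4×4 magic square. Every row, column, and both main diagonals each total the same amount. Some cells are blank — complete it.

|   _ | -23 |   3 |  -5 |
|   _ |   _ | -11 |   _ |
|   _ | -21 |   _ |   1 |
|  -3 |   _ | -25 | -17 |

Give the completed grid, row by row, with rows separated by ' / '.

Anti-diagonal is already complete: -5 + -11 + -21 + -3 = -40, so that is the magic constant.
Row 1: -23 + 3 + (-5) + ? = -40, so (1,1) = -15.
Row 4: -3 + (-25) + (-17) + ? = -40, so (4,2) = 5.
Column 2: -23 + (-21) + 5 + ? = -40, so (2,2) = -1.
From column 3, -40 − (3 + (-11) + (-25)) gives (3,3) = -7.
The remaining cell in column 4 is (2,4) = -40 − (-21) = -19.
Row 2 must total -40; the given cells sum to -31, so (2,1) = -9.
The remaining cell in row 3 is (3,1) = -40 − (-27) = -13.

-15 -23 3 -5 / -9 -1 -11 -19 / -13 -21 -7 1 / -3 5 -25 -17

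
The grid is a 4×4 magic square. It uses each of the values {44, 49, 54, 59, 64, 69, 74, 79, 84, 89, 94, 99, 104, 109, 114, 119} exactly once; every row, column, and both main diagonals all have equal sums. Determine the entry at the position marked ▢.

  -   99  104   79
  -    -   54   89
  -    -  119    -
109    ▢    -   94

74

The 16 entries sum to 1304, so each line sums to 1304/4 = 326.
Row 1 needs 326; the known cells sum to 282, so (1,1) = 44.
Using column 3: 104 + 54 + 119 + ? → (4,3) = 326 − 277 = 49.
From column 4, 326 − (79 + 89 + 94) gives (3,4) = 64.
Main diagonal: 44 + 119 + 94 + ? = 326, so (2,2) = 69.
Anti-diagonal: 79 + 54 + 109 + ? = 326, so (3,2) = 84.
Row 2 must total 326; the given cells sum to 212, so (2,1) = 114.
From row 3, 326 − (84 + 119 + 64) gives (3,1) = 59.
Row 4 must total 326; the given cells sum to 252, so (4,2) = 74.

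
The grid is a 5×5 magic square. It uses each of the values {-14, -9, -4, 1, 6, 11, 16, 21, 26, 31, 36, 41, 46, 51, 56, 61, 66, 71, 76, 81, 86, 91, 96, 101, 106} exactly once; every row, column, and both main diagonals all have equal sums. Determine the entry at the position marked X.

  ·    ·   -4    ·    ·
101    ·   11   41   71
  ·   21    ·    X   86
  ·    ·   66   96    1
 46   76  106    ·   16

81

The 25 entries sum to 1150, so each line sums to 1150/5 = 230.
Row 2 must total 230; the given cells sum to 224, so (2,2) = 6.
Row 5 needs 230; the known cells sum to 244, so (5,4) = -14.
The remaining cell in column 3 is (3,3) = 230 − 179 = 51.
Column 5 needs 230; the known cells sum to 174, so (1,5) = 56.
The remaining cell in main diagonal is (1,1) = 230 − 169 = 61.
Anti-diagonal needs 230; the known cells sum to 194, so (4,2) = 36.
Row 4 needs 230; the known cells sum to 199, so (4,1) = 31.
Using column 1: 61 + 101 + 31 + 46 + ? → (3,1) = 230 − 239 = -9.
Column 2 must total 230; the given cells sum to 139, so (1,2) = 91.
Row 1 must total 230; the given cells sum to 204, so (1,4) = 26.
The remaining cell in row 3 is (3,4) = 230 − 149 = 81.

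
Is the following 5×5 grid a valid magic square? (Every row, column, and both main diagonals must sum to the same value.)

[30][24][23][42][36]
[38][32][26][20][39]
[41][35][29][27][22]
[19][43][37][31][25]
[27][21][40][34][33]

Row 1: 30 + 24 + 23 + 42 + 36 = 155.
Row 2: 38 + 32 + 26 + 20 + 39 = 155.
Row 3: 41 + 35 + 29 + 27 + 22 = 154.
Row 4: 19 + 43 + 37 + 31 + 25 = 155.
Row 5: 27 + 21 + 40 + 34 + 33 = 155.
Column 1: 30 + 38 + 41 + 19 + 27 = 155.
Column 2: 24 + 32 + 35 + 43 + 21 = 155.
Column 3: 23 + 26 + 29 + 37 + 40 = 155.
Column 4: 42 + 20 + 27 + 31 + 34 = 154.
Column 5: 36 + 39 + 22 + 25 + 33 = 155.
Main diagonal: 30 + 32 + 29 + 31 + 33 = 155.
Anti-diagonal: 36 + 20 + 29 + 43 + 27 = 155.

No — row 4 sums to 155 but column 4 sums to 154.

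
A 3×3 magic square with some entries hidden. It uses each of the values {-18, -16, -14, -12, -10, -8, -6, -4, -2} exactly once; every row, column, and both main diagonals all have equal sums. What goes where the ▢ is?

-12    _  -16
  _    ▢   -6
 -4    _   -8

-10

The 9 entries sum to -90, so each line sums to -90/3 = -30.
From row 1, -30 − (-12 + (-16)) gives (1,2) = -2.
The remaining cell in row 3 is (3,2) = -30 − (-12) = -18.
From column 1, -30 − (-12 + (-4)) gives (2,1) = -14.
Column 2: -2 + (-18) + ? = -30, so (2,2) = -10.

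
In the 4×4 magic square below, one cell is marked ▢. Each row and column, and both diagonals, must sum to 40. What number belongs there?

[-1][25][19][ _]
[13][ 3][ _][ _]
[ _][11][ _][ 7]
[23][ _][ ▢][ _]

-5

Row 1: -1 + 25 + 19 + ? = 40, so (1,4) = -3.
Column 1 needs 40; the known cells sum to 35, so (3,1) = 5.
Column 2 must total 40; the given cells sum to 39, so (4,2) = 1.
The remaining cell in anti-diagonal is (2,3) = 40 − 31 = 9.
Row 2: 13 + 3 + 9 + ? = 40, so (2,4) = 15.
Row 3 must total 40; the given cells sum to 23, so (3,3) = 17.
Column 3: 19 + 9 + 17 + ? = 40, so (4,3) = -5.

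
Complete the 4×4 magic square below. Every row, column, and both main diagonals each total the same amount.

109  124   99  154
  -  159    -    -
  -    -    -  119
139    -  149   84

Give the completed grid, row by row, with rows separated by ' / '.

Row 1 is already complete: 109 + 124 + 99 + 154 = 486, so that is the magic constant.
Using row 4: 139 + 149 + 84 + ? → (4,2) = 486 − 372 = 114.
Column 2: 124 + 159 + 114 + ? = 486, so (3,2) = 89.
The remaining cell in column 4 is (2,4) = 486 − 357 = 129.
Using main diagonal: 109 + 159 + 84 + ? → (3,3) = 486 − 352 = 134.
From anti-diagonal, 486 − (154 + 89 + 139) gives (2,3) = 104.
Row 2 must total 486; the given cells sum to 392, so (2,1) = 94.
Row 3 needs 486; the known cells sum to 342, so (3,1) = 144.

109 124 99 154 / 94 159 104 129 / 144 89 134 119 / 139 114 149 84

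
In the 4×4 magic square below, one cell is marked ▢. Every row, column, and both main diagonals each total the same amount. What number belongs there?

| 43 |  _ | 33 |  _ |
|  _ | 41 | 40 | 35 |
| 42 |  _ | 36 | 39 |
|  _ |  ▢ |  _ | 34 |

44

Main diagonal is complete and sums to 154; that is the magic constant.
Row 2: 41 + 40 + 35 + ? = 154, so (2,1) = 38.
Row 3 must total 154; the given cells sum to 117, so (3,2) = 37.
Column 1: 43 + 38 + 42 + ? = 154, so (4,1) = 31.
The remaining cell in column 3 is (4,3) = 154 − 109 = 45.
Column 4 must total 154; the given cells sum to 108, so (1,4) = 46.
Using row 1: 43 + 33 + 46 + ? → (1,2) = 154 − 122 = 32.
Row 4 needs 154; the known cells sum to 110, so (4,2) = 44.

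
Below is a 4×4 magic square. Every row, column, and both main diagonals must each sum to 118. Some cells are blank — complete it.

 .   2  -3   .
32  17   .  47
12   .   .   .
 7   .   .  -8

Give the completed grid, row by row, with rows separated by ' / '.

67 2 -3 52 / 32 17 22 47 / 12 37 42 27 / 7 62 57 -8

Row 2 needs 118; the known cells sum to 96, so (2,3) = 22.
The remaining cell in column 1 is (1,1) = 118 − 51 = 67.
Using main diagonal: 67 + 17 + (-8) + ? → (3,3) = 118 − 76 = 42.
From row 1, 118 − (67 + 2 + (-3)) gives (1,4) = 52.
From column 3, 118 − (-3 + 22 + 42) gives (4,3) = 57.
From column 4, 118 − (52 + 47 + (-8)) gives (3,4) = 27.
Using anti-diagonal: 52 + 22 + 7 + ? → (3,2) = 118 − 81 = 37.
The remaining cell in row 4 is (4,2) = 118 − 56 = 62.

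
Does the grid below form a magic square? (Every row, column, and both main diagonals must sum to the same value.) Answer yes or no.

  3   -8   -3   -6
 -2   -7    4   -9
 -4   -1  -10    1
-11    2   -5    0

Yes

Row 1: 3 + (-8) + (-3) + (-6) = -14.
Row 2: -2 + (-7) + 4 + (-9) = -14.
Row 3: -4 + (-1) + (-10) + 1 = -14.
Row 4: -11 + 2 + (-5) + 0 = -14.
Column 1: 3 + (-2) + (-4) + (-11) = -14.
Column 2: -8 + (-7) + (-1) + 2 = -14.
Column 3: -3 + 4 + (-10) + (-5) = -14.
Column 4: -6 + (-9) + 1 + 0 = -14.
Main diagonal: 3 + (-7) + (-10) + 0 = -14.
Anti-diagonal: -6 + 4 + (-1) + (-11) = -14.
All lines sum to -14.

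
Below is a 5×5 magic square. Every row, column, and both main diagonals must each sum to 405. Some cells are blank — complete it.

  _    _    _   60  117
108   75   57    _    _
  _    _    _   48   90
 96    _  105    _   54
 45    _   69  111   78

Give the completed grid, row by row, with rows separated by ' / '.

84 51 93 60 117 / 108 75 57 99 66 / 72 114 81 48 90 / 96 63 105 87 54 / 45 102 69 111 78

Using row 5: 45 + 69 + 111 + 78 + ? → (5,2) = 405 − 303 = 102.
Using column 5: 117 + 90 + 54 + 78 + ? → (2,5) = 405 − 339 = 66.
The remaining cell in row 2 is (2,4) = 405 − 306 = 99.
Using column 4: 60 + 99 + 48 + 111 + ? → (4,4) = 405 − 318 = 87.
Using row 4: 96 + 105 + 87 + 54 + ? → (4,2) = 405 − 342 = 63.
Anti-diagonal must total 405; the given cells sum to 324, so (3,3) = 81.
From column 3, 405 − (57 + 81 + 105 + 69) gives (1,3) = 93.
Main diagonal: 75 + 81 + 87 + 78 + ? = 405, so (1,1) = 84.
Row 1 needs 405; the known cells sum to 354, so (1,2) = 51.
Column 1 must total 405; the given cells sum to 333, so (3,1) = 72.
Column 2 needs 405; the known cells sum to 291, so (3,2) = 114.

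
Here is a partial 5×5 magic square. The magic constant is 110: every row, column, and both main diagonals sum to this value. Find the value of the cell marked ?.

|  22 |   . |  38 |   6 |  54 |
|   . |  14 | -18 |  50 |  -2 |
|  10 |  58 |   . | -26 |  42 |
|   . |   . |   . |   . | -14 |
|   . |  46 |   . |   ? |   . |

From row 1, 110 − (22 + 38 + 6 + 54) gives (1,2) = -10.
Row 2: 14 + (-18) + 50 + (-2) + ? = 110, so (2,1) = 66.
From row 3, 110 − (10 + 58 + (-26) + 42) gives (3,3) = 26.
Column 2 needs 110; the known cells sum to 108, so (4,2) = 2.
The remaining cell in column 5 is (5,5) = 110 − 80 = 30.
The remaining cell in main diagonal is (4,4) = 110 − 92 = 18.
Using anti-diagonal: 54 + 50 + 26 + 2 + ? → (5,1) = 110 − 132 = -22.
Column 1: 22 + 66 + 10 + (-22) + ? = 110, so (4,1) = 34.
From column 4, 110 − (6 + 50 + (-26) + 18) gives (5,4) = 62.

62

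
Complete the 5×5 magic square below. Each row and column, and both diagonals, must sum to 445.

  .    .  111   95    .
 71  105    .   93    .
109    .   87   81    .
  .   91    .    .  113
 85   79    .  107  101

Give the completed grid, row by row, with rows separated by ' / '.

The remaining cell in row 5 is (5,3) = 445 − 372 = 73.
Column 4 needs 445; the known cells sum to 376, so (4,4) = 69.
From main diagonal, 445 − (105 + 87 + 69 + 101) gives (1,1) = 83.
From anti-diagonal, 445 − (93 + 87 + 91 + 85) gives (1,5) = 89.
Using row 1: 83 + 111 + 95 + 89 + ? → (1,2) = 445 − 378 = 67.
Column 1 needs 445; the known cells sum to 348, so (4,1) = 97.
Column 2: 67 + 105 + 91 + 79 + ? = 445, so (3,2) = 103.
From row 3, 445 − (109 + 103 + 87 + 81) gives (3,5) = 65.
Row 4: 97 + 91 + 69 + 113 + ? = 445, so (4,3) = 75.
Column 3: 111 + 87 + 75 + 73 + ? = 445, so (2,3) = 99.
Using column 5: 89 + 65 + 113 + 101 + ? → (2,5) = 445 − 368 = 77.

83 67 111 95 89 / 71 105 99 93 77 / 109 103 87 81 65 / 97 91 75 69 113 / 85 79 73 107 101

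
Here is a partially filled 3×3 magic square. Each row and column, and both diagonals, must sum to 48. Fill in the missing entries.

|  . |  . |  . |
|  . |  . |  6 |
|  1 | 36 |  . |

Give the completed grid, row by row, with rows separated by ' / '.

Row 3: 1 + 36 + ? = 48, so (3,3) = 11.
From column 3, 48 − (6 + 11) gives (1,3) = 31.
The remaining cell in anti-diagonal is (2,2) = 48 − 32 = 16.
Row 2: 16 + 6 + ? = 48, so (2,1) = 26.
From column 1, 48 − (26 + 1) gives (1,1) = 21.
The remaining cell in column 2 is (1,2) = 48 − 52 = -4.

21 -4 31 / 26 16 6 / 1 36 11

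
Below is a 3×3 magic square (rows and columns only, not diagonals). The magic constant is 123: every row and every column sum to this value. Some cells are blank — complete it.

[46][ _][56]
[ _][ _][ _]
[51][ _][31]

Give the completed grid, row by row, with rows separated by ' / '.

46 21 56 / 26 61 36 / 51 41 31

From row 1, 123 − (46 + 56) gives (1,2) = 21.
Using row 3: 51 + 31 + ? → (3,2) = 123 − 82 = 41.
Using column 1: 46 + 51 + ? → (2,1) = 123 − 97 = 26.
Column 2 must total 123; the given cells sum to 62, so (2,2) = 61.
The remaining cell in column 3 is (2,3) = 123 − 87 = 36.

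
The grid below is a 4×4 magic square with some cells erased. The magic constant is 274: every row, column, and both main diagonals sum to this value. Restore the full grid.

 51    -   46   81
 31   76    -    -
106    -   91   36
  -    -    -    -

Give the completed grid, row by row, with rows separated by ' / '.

The remaining cell in row 1 is (1,2) = 274 − 178 = 96.
Row 3: 106 + 91 + 36 + ? = 274, so (3,2) = 41.
The remaining cell in column 1 is (4,1) = 274 − 188 = 86.
Column 2 needs 274; the known cells sum to 213, so (4,2) = 61.
From main diagonal, 274 − (51 + 76 + 91) gives (4,4) = 56.
From anti-diagonal, 274 − (81 + 41 + 86) gives (2,3) = 66.
Row 2 needs 274; the known cells sum to 173, so (2,4) = 101.
From row 4, 274 − (86 + 61 + 56) gives (4,3) = 71.

51 96 46 81 / 31 76 66 101 / 106 41 91 36 / 86 61 71 56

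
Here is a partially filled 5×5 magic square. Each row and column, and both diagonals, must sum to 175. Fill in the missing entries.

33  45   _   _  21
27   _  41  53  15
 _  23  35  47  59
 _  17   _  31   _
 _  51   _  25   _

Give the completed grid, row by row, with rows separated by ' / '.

Row 2 needs 175; the known cells sum to 136, so (2,2) = 39.
Using row 3: 23 + 35 + 47 + 59 + ? → (3,1) = 175 − 164 = 11.
Column 4: 53 + 47 + 31 + 25 + ? = 175, so (1,4) = 19.
Main diagonal must total 175; the given cells sum to 138, so (5,5) = 37.
Anti-diagonal must total 175; the given cells sum to 126, so (5,1) = 49.
The remaining cell in row 1 is (1,3) = 175 − 118 = 57.
From row 5, 175 − (49 + 51 + 25 + 37) gives (5,3) = 13.
Column 1 must total 175; the given cells sum to 120, so (4,1) = 55.
The remaining cell in column 3 is (4,3) = 175 − 146 = 29.
Using column 5: 21 + 15 + 59 + 37 + ? → (4,5) = 175 − 132 = 43.

33 45 57 19 21 / 27 39 41 53 15 / 11 23 35 47 59 / 55 17 29 31 43 / 49 51 13 25 37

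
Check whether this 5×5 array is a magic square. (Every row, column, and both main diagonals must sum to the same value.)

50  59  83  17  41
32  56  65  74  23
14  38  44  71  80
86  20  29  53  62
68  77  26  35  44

Row 1: 50 + 59 + 83 + 17 + 41 = 250.
Row 2: 32 + 56 + 65 + 74 + 23 = 250.
Row 3: 14 + 38 + 44 + 71 + 80 = 247.
Row 4: 86 + 20 + 29 + 53 + 62 = 250.
Row 5: 68 + 77 + 26 + 35 + 44 = 250.
Column 1: 50 + 32 + 14 + 86 + 68 = 250.
Column 2: 59 + 56 + 38 + 20 + 77 = 250.
Column 3: 83 + 65 + 44 + 29 + 26 = 247.
Column 4: 17 + 74 + 71 + 53 + 35 = 250.
Column 5: 41 + 23 + 80 + 62 + 44 = 250.
Main diagonal: 50 + 56 + 44 + 53 + 44 = 247.
Anti-diagonal: 41 + 74 + 44 + 20 + 68 = 247.

No — row 3 sums to 247 but row 1 sums to 250.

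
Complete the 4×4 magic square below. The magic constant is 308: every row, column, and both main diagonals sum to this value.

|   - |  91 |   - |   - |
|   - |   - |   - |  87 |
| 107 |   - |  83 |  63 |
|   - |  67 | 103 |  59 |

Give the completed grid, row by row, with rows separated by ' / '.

From row 3, 308 − (107 + 83 + 63) gives (3,2) = 55.
The remaining cell in row 4 is (4,1) = 308 − 229 = 79.
Using column 2: 91 + 55 + 67 + ? → (2,2) = 308 − 213 = 95.
From column 4, 308 − (87 + 63 + 59) gives (1,4) = 99.
Main diagonal: 95 + 83 + 59 + ? = 308, so (1,1) = 71.
Anti-diagonal must total 308; the given cells sum to 233, so (2,3) = 75.
Using row 1: 71 + 91 + 99 + ? → (1,3) = 308 − 261 = 47.
The remaining cell in row 2 is (2,1) = 308 − 257 = 51.

71 91 47 99 / 51 95 75 87 / 107 55 83 63 / 79 67 103 59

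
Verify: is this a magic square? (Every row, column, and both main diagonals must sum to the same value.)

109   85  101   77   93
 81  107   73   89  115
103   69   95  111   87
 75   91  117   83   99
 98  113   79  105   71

No — column 4 sums to 465 but column 1 sums to 466.

Row 1: 109 + 85 + 101 + 77 + 93 = 465.
Row 2: 81 + 107 + 73 + 89 + 115 = 465.
Row 3: 103 + 69 + 95 + 111 + 87 = 465.
Row 4: 75 + 91 + 117 + 83 + 99 = 465.
Row 5: 98 + 113 + 79 + 105 + 71 = 466.
Column 1: 109 + 81 + 103 + 75 + 98 = 466.
Column 2: 85 + 107 + 69 + 91 + 113 = 465.
Column 3: 101 + 73 + 95 + 117 + 79 = 465.
Column 4: 77 + 89 + 111 + 83 + 105 = 465.
Column 5: 93 + 115 + 87 + 99 + 71 = 465.
Main diagonal: 109 + 107 + 95 + 83 + 71 = 465.
Anti-diagonal: 93 + 89 + 95 + 91 + 98 = 466.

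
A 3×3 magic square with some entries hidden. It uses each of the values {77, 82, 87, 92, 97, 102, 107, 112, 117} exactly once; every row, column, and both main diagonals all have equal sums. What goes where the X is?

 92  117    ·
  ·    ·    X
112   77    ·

107

The 9 entries sum to 873, so each line sums to 873/3 = 291.
The remaining cell in row 1 is (1,3) = 291 − 209 = 82.
Row 3: 112 + 77 + ? = 291, so (3,3) = 102.
Column 1 must total 291; the given cells sum to 204, so (2,1) = 87.
From column 2, 291 − (117 + 77) gives (2,2) = 97.
From column 3, 291 − (82 + 102) gives (2,3) = 107.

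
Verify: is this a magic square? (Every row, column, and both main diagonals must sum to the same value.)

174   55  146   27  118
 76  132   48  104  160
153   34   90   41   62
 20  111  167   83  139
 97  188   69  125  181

No — row 3 sums to 380 but row 4 sums to 520.

Row 1: 174 + 55 + 146 + 27 + 118 = 520.
Row 2: 76 + 132 + 48 + 104 + 160 = 520.
Row 3: 153 + 34 + 90 + 41 + 62 = 380.
Row 4: 20 + 111 + 167 + 83 + 139 = 520.
Row 5: 97 + 188 + 69 + 125 + 181 = 660.
Column 1: 174 + 76 + 153 + 20 + 97 = 520.
Column 2: 55 + 132 + 34 + 111 + 188 = 520.
Column 3: 146 + 48 + 90 + 167 + 69 = 520.
Column 4: 27 + 104 + 41 + 83 + 125 = 380.
Column 5: 118 + 160 + 62 + 139 + 181 = 660.
Main diagonal: 174 + 132 + 90 + 83 + 181 = 660.
Anti-diagonal: 118 + 104 + 90 + 111 + 97 = 520.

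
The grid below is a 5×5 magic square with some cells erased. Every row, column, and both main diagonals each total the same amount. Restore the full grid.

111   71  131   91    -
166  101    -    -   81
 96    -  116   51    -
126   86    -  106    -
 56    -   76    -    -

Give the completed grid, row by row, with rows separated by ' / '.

Column 1 is already complete: 111 + 166 + 96 + 126 + 56 = 555, so that is the magic constant.
The remaining cell in row 1 is (1,5) = 555 − 404 = 151.
Using main diagonal: 111 + 101 + 116 + 106 + ? → (5,5) = 555 − 434 = 121.
Using anti-diagonal: 151 + 116 + 86 + 56 + ? → (2,4) = 555 − 409 = 146.
Using row 2: 166 + 101 + 146 + 81 + ? → (2,3) = 555 − 494 = 61.
Using column 3: 131 + 61 + 116 + 76 + ? → (4,3) = 555 − 384 = 171.
Column 4 must total 555; the given cells sum to 394, so (5,4) = 161.
Row 4 must total 555; the given cells sum to 489, so (4,5) = 66.
Row 5 must total 555; the given cells sum to 414, so (5,2) = 141.
The remaining cell in column 2 is (3,2) = 555 − 399 = 156.
Using column 5: 151 + 81 + 66 + 121 + ? → (3,5) = 555 − 419 = 136.

111 71 131 91 151 / 166 101 61 146 81 / 96 156 116 51 136 / 126 86 171 106 66 / 56 141 76 161 121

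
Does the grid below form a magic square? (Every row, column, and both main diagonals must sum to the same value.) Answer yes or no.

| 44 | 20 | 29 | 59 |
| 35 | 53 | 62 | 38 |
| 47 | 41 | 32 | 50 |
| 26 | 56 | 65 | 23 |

Row 1: 44 + 20 + 29 + 59 = 152.
Row 2: 35 + 53 + 62 + 38 = 188.
Row 3: 47 + 41 + 32 + 50 = 170.
Row 4: 26 + 56 + 65 + 23 = 170.
Column 1: 44 + 35 + 47 + 26 = 152.
Column 2: 20 + 53 + 41 + 56 = 170.
Column 3: 29 + 62 + 32 + 65 = 188.
Column 4: 59 + 38 + 50 + 23 = 170.
Main diagonal: 44 + 53 + 32 + 23 = 152.
Anti-diagonal: 59 + 62 + 41 + 26 = 188.

No — column 2 sums to 170 but column 3 sums to 188.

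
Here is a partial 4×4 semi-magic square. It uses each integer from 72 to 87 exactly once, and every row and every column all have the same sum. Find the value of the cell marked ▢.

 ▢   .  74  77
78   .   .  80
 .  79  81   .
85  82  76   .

The entries are 72 through 87, which sum to 1272, so each line sums to 1272/4 = 318.
Row 4 must total 318; the given cells sum to 243, so (4,4) = 75.
Column 3: 74 + 81 + 76 + ? = 318, so (2,3) = 87.
The remaining cell in column 4 is (3,4) = 318 − 232 = 86.
Row 2 needs 318; the known cells sum to 245, so (2,2) = 73.
Using row 3: 79 + 81 + 86 + ? → (3,1) = 318 − 246 = 72.
From column 1, 318 − (78 + 72 + 85) gives (1,1) = 83.

83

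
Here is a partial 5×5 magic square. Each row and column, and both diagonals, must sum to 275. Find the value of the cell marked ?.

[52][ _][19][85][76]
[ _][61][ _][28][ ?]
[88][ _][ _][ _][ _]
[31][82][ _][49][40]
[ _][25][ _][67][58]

Using row 1: 52 + 19 + 85 + 76 + ? → (1,2) = 275 − 232 = 43.
Row 4 needs 275; the known cells sum to 202, so (4,3) = 73.
Column 2 needs 275; the known cells sum to 211, so (3,2) = 64.
Using column 4: 85 + 28 + 49 + 67 + ? → (3,4) = 275 − 229 = 46.
From main diagonal, 275 − (52 + 61 + 49 + 58) gives (3,3) = 55.
From anti-diagonal, 275 − (76 + 28 + 55 + 82) gives (5,1) = 34.
Row 3 needs 275; the known cells sum to 253, so (3,5) = 22.
From row 5, 275 − (34 + 25 + 67 + 58) gives (5,3) = 91.
The remaining cell in column 1 is (2,1) = 275 − 205 = 70.
From column 3, 275 − (19 + 55 + 73 + 91) gives (2,3) = 37.
Column 5 needs 275; the known cells sum to 196, so (2,5) = 79.

79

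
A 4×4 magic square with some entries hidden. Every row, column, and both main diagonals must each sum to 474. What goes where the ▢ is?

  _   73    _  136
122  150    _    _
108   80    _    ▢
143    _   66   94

Row 4: 143 + 66 + 94 + ? = 474, so (4,2) = 171.
Column 1 must total 474; the given cells sum to 373, so (1,1) = 101.
Using main diagonal: 101 + 150 + 94 + ? → (3,3) = 474 − 345 = 129.
Anti-diagonal needs 474; the known cells sum to 359, so (2,3) = 115.
The remaining cell in row 1 is (1,3) = 474 − 310 = 164.
From row 2, 474 − (122 + 150 + 115) gives (2,4) = 87.
Row 3: 108 + 80 + 129 + ? = 474, so (3,4) = 157.

157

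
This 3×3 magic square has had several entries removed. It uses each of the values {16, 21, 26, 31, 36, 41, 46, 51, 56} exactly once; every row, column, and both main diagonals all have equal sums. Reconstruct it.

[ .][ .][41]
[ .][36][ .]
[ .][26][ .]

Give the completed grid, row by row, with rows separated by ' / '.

The 9 entries sum to 324, so each line sums to 324/3 = 108.
From column 2, 108 − (36 + 26) gives (1,2) = 46.
The remaining cell in anti-diagonal is (3,1) = 108 − 77 = 31.
Row 1 must total 108; the given cells sum to 87, so (1,1) = 21.
Using row 3: 31 + 26 + ? → (3,3) = 108 − 57 = 51.
The remaining cell in column 1 is (2,1) = 108 − 52 = 56.
Column 3 needs 108; the known cells sum to 92, so (2,3) = 16.

21 46 41 / 56 36 16 / 31 26 51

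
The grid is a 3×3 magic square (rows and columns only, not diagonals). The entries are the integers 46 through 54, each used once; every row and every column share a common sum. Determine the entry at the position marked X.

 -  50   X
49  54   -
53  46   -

52

The entries are 46 through 54, which sum to 450, so each line sums to 450/3 = 150.
Row 2: 49 + 54 + ? = 150, so (2,3) = 47.
Row 3 needs 150; the known cells sum to 99, so (3,3) = 51.
The remaining cell in column 1 is (1,1) = 150 − 102 = 48.
Using column 3: 47 + 51 + ? → (1,3) = 150 − 98 = 52.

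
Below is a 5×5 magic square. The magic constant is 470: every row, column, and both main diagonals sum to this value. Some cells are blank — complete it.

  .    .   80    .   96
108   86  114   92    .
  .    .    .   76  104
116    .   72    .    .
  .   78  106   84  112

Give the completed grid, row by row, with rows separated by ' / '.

Row 2 needs 470; the known cells sum to 400, so (2,5) = 70.
The remaining cell in row 5 is (5,1) = 470 − 380 = 90.
Column 3 must total 470; the given cells sum to 372, so (3,3) = 98.
Column 5: 96 + 70 + 104 + 112 + ? = 470, so (4,5) = 88.
Anti-diagonal: 96 + 92 + 98 + 90 + ? = 470, so (4,2) = 94.
Using row 4: 116 + 94 + 72 + 88 + ? → (4,4) = 470 − 370 = 100.
Column 4 must total 470; the given cells sum to 352, so (1,4) = 118.
Main diagonal: 86 + 98 + 100 + 112 + ? = 470, so (1,1) = 74.
Row 1: 74 + 80 + 118 + 96 + ? = 470, so (1,2) = 102.
The remaining cell in column 1 is (3,1) = 470 − 388 = 82.
From column 2, 470 − (102 + 86 + 94 + 78) gives (3,2) = 110.

74 102 80 118 96 / 108 86 114 92 70 / 82 110 98 76 104 / 116 94 72 100 88 / 90 78 106 84 112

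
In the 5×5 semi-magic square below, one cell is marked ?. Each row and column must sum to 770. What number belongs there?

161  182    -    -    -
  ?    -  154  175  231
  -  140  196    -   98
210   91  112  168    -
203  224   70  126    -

Row 4 must total 770; the given cells sum to 581, so (4,5) = 189.
Row 5 needs 770; the known cells sum to 623, so (5,5) = 147.
Column 2 must total 770; the given cells sum to 637, so (2,2) = 133.
Using column 3: 154 + 196 + 112 + 70 + ? → (1,3) = 770 − 532 = 238.
Column 5: 231 + 98 + 189 + 147 + ? = 770, so (1,5) = 105.
Using row 1: 161 + 182 + 238 + 105 + ? → (1,4) = 770 − 686 = 84.
Row 2: 133 + 154 + 175 + 231 + ? = 770, so (2,1) = 77.

77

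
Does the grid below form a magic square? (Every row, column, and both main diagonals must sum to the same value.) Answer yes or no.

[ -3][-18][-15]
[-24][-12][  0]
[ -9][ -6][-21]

Row 1: -3 + (-18) + (-15) = -36.
Row 2: -24 + (-12) + 0 = -36.
Row 3: -9 + (-6) + (-21) = -36.
Column 1: -3 + (-24) + (-9) = -36.
Column 2: -18 + (-12) + (-6) = -36.
Column 3: -15 + 0 + (-21) = -36.
Main diagonal: -3 + (-12) + (-21) = -36.
Anti-diagonal: -15 + (-12) + (-9) = -36.
All lines sum to -36.

Yes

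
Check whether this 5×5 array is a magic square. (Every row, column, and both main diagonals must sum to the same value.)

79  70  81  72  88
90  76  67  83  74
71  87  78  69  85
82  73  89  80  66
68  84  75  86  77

Row 1: 79 + 70 + 81 + 72 + 88 = 390.
Row 2: 90 + 76 + 67 + 83 + 74 = 390.
Row 3: 71 + 87 + 78 + 69 + 85 = 390.
Row 4: 82 + 73 + 89 + 80 + 66 = 390.
Row 5: 68 + 84 + 75 + 86 + 77 = 390.
Column 1: 79 + 90 + 71 + 82 + 68 = 390.
Column 2: 70 + 76 + 87 + 73 + 84 = 390.
Column 3: 81 + 67 + 78 + 89 + 75 = 390.
Column 4: 72 + 83 + 69 + 80 + 86 = 390.
Column 5: 88 + 74 + 85 + 66 + 77 = 390.
Main diagonal: 79 + 76 + 78 + 80 + 77 = 390.
Anti-diagonal: 88 + 83 + 78 + 73 + 68 = 390.
All lines sum to 390.

Yes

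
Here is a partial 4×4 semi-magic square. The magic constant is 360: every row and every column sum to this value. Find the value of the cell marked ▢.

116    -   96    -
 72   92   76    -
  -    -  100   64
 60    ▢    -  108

From row 2, 360 − (72 + 92 + 76) gives (2,4) = 120.
Column 1 needs 360; the known cells sum to 248, so (3,1) = 112.
Column 3 must total 360; the given cells sum to 272, so (4,3) = 88.
The remaining cell in column 4 is (1,4) = 360 − 292 = 68.
Row 1: 116 + 96 + 68 + ? = 360, so (1,2) = 80.
Row 3 needs 360; the known cells sum to 276, so (3,2) = 84.
Row 4 must total 360; the given cells sum to 256, so (4,2) = 104.

104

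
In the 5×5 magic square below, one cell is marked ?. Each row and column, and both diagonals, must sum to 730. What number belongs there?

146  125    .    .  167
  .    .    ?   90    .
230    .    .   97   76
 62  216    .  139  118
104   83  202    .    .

Row 4: 62 + 216 + 139 + 118 + ? = 730, so (4,3) = 195.
Column 1 needs 730; the known cells sum to 542, so (2,1) = 188.
Anti-diagonal: 167 + 90 + 216 + 104 + ? = 730, so (3,3) = 153.
Using row 3: 230 + 153 + 97 + 76 + ? → (3,2) = 730 − 556 = 174.
Column 2 needs 730; the known cells sum to 598, so (2,2) = 132.
Main diagonal needs 730; the known cells sum to 570, so (5,5) = 160.
Row 5 must total 730; the given cells sum to 549, so (5,4) = 181.
From column 4, 730 − (90 + 97 + 139 + 181) gives (1,4) = 223.
Column 5 must total 730; the given cells sum to 521, so (2,5) = 209.
Row 1: 146 + 125 + 223 + 167 + ? = 730, so (1,3) = 69.
Row 2 needs 730; the known cells sum to 619, so (2,3) = 111.

111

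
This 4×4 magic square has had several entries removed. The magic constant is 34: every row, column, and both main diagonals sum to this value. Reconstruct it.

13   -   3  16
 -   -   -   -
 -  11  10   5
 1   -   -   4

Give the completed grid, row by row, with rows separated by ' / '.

13 2 3 16 / 12 7 6 9 / 8 11 10 5 / 1 14 15 4

Using row 1: 13 + 3 + 16 + ? → (1,2) = 34 − 32 = 2.
Row 3 needs 34; the known cells sum to 26, so (3,1) = 8.
From column 1, 34 − (13 + 8 + 1) gives (2,1) = 12.
Column 4: 16 + 5 + 4 + ? = 34, so (2,4) = 9.
Main diagonal needs 34; the known cells sum to 27, so (2,2) = 7.
Anti-diagonal must total 34; the given cells sum to 28, so (2,3) = 6.
Using column 2: 2 + 7 + 11 + ? → (4,2) = 34 − 20 = 14.
From column 3, 34 − (3 + 6 + 10) gives (4,3) = 15.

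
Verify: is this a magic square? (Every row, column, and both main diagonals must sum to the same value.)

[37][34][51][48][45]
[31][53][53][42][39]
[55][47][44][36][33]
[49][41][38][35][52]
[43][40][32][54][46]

No — row 2 sums to 218 but column 4 sums to 215.

Row 1: 37 + 34 + 51 + 48 + 45 = 215.
Row 2: 31 + 53 + 53 + 42 + 39 = 218.
Row 3: 55 + 47 + 44 + 36 + 33 = 215.
Row 4: 49 + 41 + 38 + 35 + 52 = 215.
Row 5: 43 + 40 + 32 + 54 + 46 = 215.
Column 1: 37 + 31 + 55 + 49 + 43 = 215.
Column 2: 34 + 53 + 47 + 41 + 40 = 215.
Column 3: 51 + 53 + 44 + 38 + 32 = 218.
Column 4: 48 + 42 + 36 + 35 + 54 = 215.
Column 5: 45 + 39 + 33 + 52 + 46 = 215.
Main diagonal: 37 + 53 + 44 + 35 + 46 = 215.
Anti-diagonal: 45 + 42 + 44 + 41 + 43 = 215.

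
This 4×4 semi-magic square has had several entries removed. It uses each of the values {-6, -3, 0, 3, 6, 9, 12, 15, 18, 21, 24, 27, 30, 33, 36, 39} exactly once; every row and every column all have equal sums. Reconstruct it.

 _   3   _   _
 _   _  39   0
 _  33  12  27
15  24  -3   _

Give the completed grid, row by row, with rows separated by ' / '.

The 16 entries sum to 264, so each line sums to 264/4 = 66.
The remaining cell in row 3 is (3,1) = 66 − 72 = -6.
Row 4: 15 + 24 + (-3) + ? = 66, so (4,4) = 30.
Using column 2: 3 + 33 + 24 + ? → (2,2) = 66 − 60 = 6.
Using column 3: 39 + 12 + (-3) + ? → (1,3) = 66 − 48 = 18.
Column 4 needs 66; the known cells sum to 57, so (1,4) = 9.
Using row 1: 3 + 18 + 9 + ? → (1,1) = 66 − 30 = 36.
Row 2 must total 66; the given cells sum to 45, so (2,1) = 21.

36 3 18 9 / 21 6 39 0 / -6 33 12 27 / 15 24 -3 30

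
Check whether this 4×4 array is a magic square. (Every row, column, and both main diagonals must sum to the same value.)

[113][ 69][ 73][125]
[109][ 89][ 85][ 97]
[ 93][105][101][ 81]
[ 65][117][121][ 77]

Yes

Row 1: 113 + 69 + 73 + 125 = 380.
Row 2: 109 + 89 + 85 + 97 = 380.
Row 3: 93 + 105 + 101 + 81 = 380.
Row 4: 65 + 117 + 121 + 77 = 380.
Column 1: 113 + 109 + 93 + 65 = 380.
Column 2: 69 + 89 + 105 + 117 = 380.
Column 3: 73 + 85 + 101 + 121 = 380.
Column 4: 125 + 97 + 81 + 77 = 380.
Main diagonal: 113 + 89 + 101 + 77 = 380.
Anti-diagonal: 125 + 85 + 105 + 65 = 380.
All lines sum to 380.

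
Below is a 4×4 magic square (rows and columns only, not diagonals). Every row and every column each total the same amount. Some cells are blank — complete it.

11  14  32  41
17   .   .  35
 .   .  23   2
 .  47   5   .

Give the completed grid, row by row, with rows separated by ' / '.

Row 1 is already complete: 11 + 14 + 32 + 41 = 98, so that is the magic constant.
From column 3, 98 − (32 + 23 + 5) gives (2,3) = 38.
Column 4 needs 98; the known cells sum to 78, so (4,4) = 20.
Row 2 needs 98; the known cells sum to 90, so (2,2) = 8.
From row 4, 98 − (47 + 5 + 20) gives (4,1) = 26.
Column 1 needs 98; the known cells sum to 54, so (3,1) = 44.
Column 2: 14 + 8 + 47 + ? = 98, so (3,2) = 29.

11 14 32 41 / 17 8 38 35 / 44 29 23 2 / 26 47 5 20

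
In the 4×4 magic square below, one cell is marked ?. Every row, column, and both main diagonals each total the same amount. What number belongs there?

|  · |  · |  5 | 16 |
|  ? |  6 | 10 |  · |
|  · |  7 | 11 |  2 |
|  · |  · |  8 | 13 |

Column 3 is complete and sums to 34; that is the magic constant.
The remaining cell in row 3 is (3,1) = 34 − 20 = 14.
Column 4 needs 34; the known cells sum to 31, so (2,4) = 3.
Main diagonal must total 34; the given cells sum to 30, so (1,1) = 4.
Anti-diagonal: 16 + 10 + 7 + ? = 34, so (4,1) = 1.
From row 1, 34 − (4 + 5 + 16) gives (1,2) = 9.
Row 2 must total 34; the given cells sum to 19, so (2,1) = 15.

15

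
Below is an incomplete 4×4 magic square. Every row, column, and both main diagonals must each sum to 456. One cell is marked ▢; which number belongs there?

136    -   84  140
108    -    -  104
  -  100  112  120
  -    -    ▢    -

Row 1: 136 + 84 + 140 + ? = 456, so (1,2) = 96.
Row 3 needs 456; the known cells sum to 332, so (3,1) = 124.
Column 1 needs 456; the known cells sum to 368, so (4,1) = 88.
Column 4 must total 456; the given cells sum to 364, so (4,4) = 92.
From main diagonal, 456 − (136 + 112 + 92) gives (2,2) = 116.
The remaining cell in anti-diagonal is (2,3) = 456 − 328 = 128.
From column 2, 456 − (96 + 116 + 100) gives (4,2) = 144.
Column 3: 84 + 128 + 112 + ? = 456, so (4,3) = 132.

132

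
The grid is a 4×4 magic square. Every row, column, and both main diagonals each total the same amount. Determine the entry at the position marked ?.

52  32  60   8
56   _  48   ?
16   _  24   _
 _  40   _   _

36

Row 1 is complete and sums to 152; that is the magic constant.
From column 1, 152 − (52 + 56 + 16) gives (4,1) = 28.
The remaining cell in column 3 is (4,3) = 152 − 132 = 20.
The remaining cell in anti-diagonal is (3,2) = 152 − 84 = 68.
Row 3 must total 152; the given cells sum to 108, so (3,4) = 44.
Using row 4: 28 + 40 + 20 + ? → (4,4) = 152 − 88 = 64.
Column 2: 32 + 68 + 40 + ? = 152, so (2,2) = 12.
Using column 4: 8 + 44 + 64 + ? → (2,4) = 152 − 116 = 36.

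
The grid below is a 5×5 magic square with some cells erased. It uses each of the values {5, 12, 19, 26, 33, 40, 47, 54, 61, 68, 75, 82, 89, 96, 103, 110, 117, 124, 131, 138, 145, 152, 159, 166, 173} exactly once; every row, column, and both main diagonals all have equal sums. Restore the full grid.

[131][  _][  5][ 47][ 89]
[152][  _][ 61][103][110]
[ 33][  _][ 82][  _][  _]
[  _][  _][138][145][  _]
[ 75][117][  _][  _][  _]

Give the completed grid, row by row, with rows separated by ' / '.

The 25 entries sum to 2225, so each line sums to 2225/5 = 445.
From row 1, 445 − (131 + 5 + 47 + 89) gives (1,2) = 173.
The remaining cell in row 2 is (2,2) = 445 − 426 = 19.
Column 1: 131 + 152 + 33 + 75 + ? = 445, so (4,1) = 54.
Column 3 must total 445; the given cells sum to 286, so (5,3) = 159.
From main diagonal, 445 − (131 + 19 + 82 + 145) gives (5,5) = 68.
From anti-diagonal, 445 − (89 + 103 + 82 + 75) gives (4,2) = 96.
Row 4: 54 + 96 + 138 + 145 + ? = 445, so (4,5) = 12.
The remaining cell in row 5 is (5,4) = 445 − 419 = 26.
The remaining cell in column 2 is (3,2) = 445 − 405 = 40.
Using column 4: 47 + 103 + 145 + 26 + ? → (3,4) = 445 − 321 = 124.
From column 5, 445 − (89 + 110 + 12 + 68) gives (3,5) = 166.

131 173 5 47 89 / 152 19 61 103 110 / 33 40 82 124 166 / 54 96 138 145 12 / 75 117 159 26 68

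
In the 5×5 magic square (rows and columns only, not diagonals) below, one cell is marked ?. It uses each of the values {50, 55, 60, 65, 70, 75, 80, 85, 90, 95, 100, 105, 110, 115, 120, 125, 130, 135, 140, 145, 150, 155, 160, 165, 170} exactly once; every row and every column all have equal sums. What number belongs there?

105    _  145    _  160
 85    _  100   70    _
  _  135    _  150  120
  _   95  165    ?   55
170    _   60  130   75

110

The 25 entries sum to 2750, so each line sums to 2750/5 = 550.
The remaining cell in row 5 is (5,2) = 550 − 435 = 115.
The remaining cell in column 3 is (3,3) = 550 − 470 = 80.
The remaining cell in column 5 is (2,5) = 550 − 410 = 140.
Row 2 must total 550; the given cells sum to 395, so (2,2) = 155.
Using row 3: 135 + 80 + 150 + 120 + ? → (3,1) = 550 − 485 = 65.
From column 1, 550 − (105 + 85 + 65 + 170) gives (4,1) = 125.
Column 2 needs 550; the known cells sum to 500, so (1,2) = 50.
The remaining cell in row 1 is (1,4) = 550 − 460 = 90.
From row 4, 550 − (125 + 95 + 165 + 55) gives (4,4) = 110.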